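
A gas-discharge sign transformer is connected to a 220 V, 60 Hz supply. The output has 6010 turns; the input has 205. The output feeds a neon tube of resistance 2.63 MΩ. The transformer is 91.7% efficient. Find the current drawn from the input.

I_in ≈ 0.0784 A

V_out = 220 × 6010/205 = 6449.8 V.
I_out = V_out/R = 6449.8/(2.63×10^6) = 0.0024524 A.
P_out = V_out I_out = 6449.8 × 0.0024524 = 15.817 W.
P_in = P_out/η = 15.817/0.917 = 17.249 W.
I_in = P_in/V_in = 17.249/220 = 0.0784 A.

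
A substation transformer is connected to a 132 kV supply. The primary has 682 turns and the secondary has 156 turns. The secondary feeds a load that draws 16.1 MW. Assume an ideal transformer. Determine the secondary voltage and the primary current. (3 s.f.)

V_s ≈ 30200 V, I_p ≈ 122 A

V_s = V_p × N_s/N_p = 132000 × 156/682 = 30194 V.
I_s = P/V_s = 1.61×10^7/30194 = 533.23 A.
I_p = I_s × N_s/N_p = 533.23 × 156/682 = 122 A.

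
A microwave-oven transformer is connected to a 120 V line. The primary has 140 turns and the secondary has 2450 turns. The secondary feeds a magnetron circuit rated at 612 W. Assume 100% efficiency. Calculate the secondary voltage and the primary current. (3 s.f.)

V_s ≈ 2100 V, I_p ≈ 5.10 A

V_s = V_p × N_s/N_p = 120 × 2450/140 = 2100.0 V.
I_s = P/V_s = 612/2100.0 = 0.29143 A.
I_p = I_s × N_s/N_p = 0.29143 × 2450/140 = 5.10 A.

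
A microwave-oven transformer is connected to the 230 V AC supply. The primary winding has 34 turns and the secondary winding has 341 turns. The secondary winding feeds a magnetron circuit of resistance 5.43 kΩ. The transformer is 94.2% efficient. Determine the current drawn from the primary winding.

I_p ≈ 4.52 A

V_s = 230 × 341/34 = 2306.8 V.
I_s = V_s/R = 2306.8/5430 = 0.42482 A.
P_out = V_s I_s = 2306.8 × 0.42482 = 979.96 W.
P_in = P_out/η = 979.96/0.942 = 1040.3 W.
I_p = P_in/V_p = 1040.3/230 = 4.52 A.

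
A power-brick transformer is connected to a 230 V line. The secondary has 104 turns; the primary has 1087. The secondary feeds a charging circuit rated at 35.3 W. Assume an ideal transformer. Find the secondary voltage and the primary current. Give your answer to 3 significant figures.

V_s ≈ 22.0 V, I_p ≈ 0.153 A

V_s = V_p × N_s/N_p = 230 × 104/1087 = 22.006 V.
I_s = P/V_s = 35.3/22.006 = 1.6041 A.
I_p = I_s × N_s/N_p = 1.6041 × 104/1087 = 0.153 A.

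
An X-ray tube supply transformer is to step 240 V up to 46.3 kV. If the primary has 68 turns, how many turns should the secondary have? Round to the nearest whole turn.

N_s = 13118 turns

N_s/N_p = V_s/V_p, so N_s = 68 × 46300/240 = 13118.3 ≈ 13118 turns.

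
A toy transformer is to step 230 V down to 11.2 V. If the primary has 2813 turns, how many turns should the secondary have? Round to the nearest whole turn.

N_s/N_p = V_s/V_p, so N_s = 2813 × 11.2/230 = 137.0 ≈ 137 turns.

N_s = 137 turns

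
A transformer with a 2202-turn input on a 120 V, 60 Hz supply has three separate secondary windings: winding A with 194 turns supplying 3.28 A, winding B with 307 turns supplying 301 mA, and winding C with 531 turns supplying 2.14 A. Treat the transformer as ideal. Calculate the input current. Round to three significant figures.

I_in ≈ 0.847 A

V_A = 120 × 194/2202 = 10.572 V; V_B = 120 × 307/2202 = 16.730 V; V_C = 120 × 531/2202 = 28.937 V.
P_out = V_A I_A + V_B I_B + V_C I_C = 10.572×3.28 + 16.730×0.301 + 28.937×2.14 = 34.677 + 5.0358 + 61.926 = 101.64 W.
Ideal ⇒ P_in = P_out, so I_in = P_out/V_in = 101.64/120 = 0.847 A.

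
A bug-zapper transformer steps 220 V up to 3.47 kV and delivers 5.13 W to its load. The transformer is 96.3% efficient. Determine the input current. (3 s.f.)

P_in = P_out/η = 5.13/0.963 = 5.3271 W.
I_in = P_in/V_in = 5.3271/220 = 0.0242 A.

I_in ≈ 0.0242 A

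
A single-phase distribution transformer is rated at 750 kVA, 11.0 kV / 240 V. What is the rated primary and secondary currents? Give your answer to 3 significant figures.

I_p ≈ 68.2 A, I_s ≈ 3120 A

I_p = S/V_p = 750000/11000 = 68.2 A.
I_s = S/V_s = 750000/240 = 3120 A.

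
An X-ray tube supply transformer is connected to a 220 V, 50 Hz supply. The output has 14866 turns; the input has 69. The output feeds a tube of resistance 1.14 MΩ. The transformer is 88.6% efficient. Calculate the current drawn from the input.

V_out = 220 × 14866/69 = 47399 V.
I_out = V_out/R = 47399/(1.14×10^6) = 0.041578 A.
P_out = V_out I_out = 47399 × 0.041578 = 1970.7 W.
P_in = P_out/η = 1970.7/0.886 = 2224.3 W.
I_in = P_in/V_in = 2224.3/220 = 10.1 A.

I_in ≈ 10.1 A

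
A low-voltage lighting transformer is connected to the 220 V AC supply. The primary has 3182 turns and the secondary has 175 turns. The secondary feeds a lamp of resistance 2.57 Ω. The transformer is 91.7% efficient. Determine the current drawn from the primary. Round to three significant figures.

I_p ≈ 0.282 A

V_s = 220 × 175/3182 = 12.099 V.
I_s = V_s/R = 12.099/2.57 = 4.7079 A.
P_out = V_s I_s = 12.099 × 4.7079 = 56.962 W.
P_in = P_out/η = 56.962/0.917 = 62.118 W.
I_p = P_in/V_p = 62.118/220 = 0.282 A.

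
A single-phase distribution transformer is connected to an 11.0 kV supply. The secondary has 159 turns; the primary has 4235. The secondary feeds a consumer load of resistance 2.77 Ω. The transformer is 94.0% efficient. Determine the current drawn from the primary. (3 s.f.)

I_p ≈ 5.95 A

V_s = 11000 × 159/4235 = 412.99 V.
I_s = V_s/R = 412.99/2.77 = 149.09 A.
P_out = V_s I_s = 412.99 × 149.09 = 61573 W.
P_in = P_out/η = 61573/0.940 = 65504 W.
I_p = P_in/V_p = 65504/11000 = 5.95 A.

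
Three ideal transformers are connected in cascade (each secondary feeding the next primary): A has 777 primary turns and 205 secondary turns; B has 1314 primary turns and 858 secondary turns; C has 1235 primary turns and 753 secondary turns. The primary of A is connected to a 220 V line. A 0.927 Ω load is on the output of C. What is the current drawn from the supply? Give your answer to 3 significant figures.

I_supply ≈ 2.62 A

Secondary of A: V = 220.00 × 205/777 = 58.044 V.
Secondary of B: V = 58.044 × 858/1314 = 37.901 V.
Secondary of C: V = 37.901 × 753/1235 = 23.109 V.
I_load = 23.109/0.927 = 24.928 A, so P_out = 23.109 × 24.928 = 576.06 W.
All ideal ⇒ P_in = P_out, so I_supply = 576.06/220 = 2.62 A.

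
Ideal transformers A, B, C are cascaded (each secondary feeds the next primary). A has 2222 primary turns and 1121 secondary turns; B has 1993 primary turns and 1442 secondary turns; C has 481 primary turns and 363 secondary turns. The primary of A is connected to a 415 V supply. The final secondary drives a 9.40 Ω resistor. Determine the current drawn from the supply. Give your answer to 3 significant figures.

I_supply ≈ 3.35 A

After A: V = 415.00 × 1121/2222 = 209.37 V.
After B: V = 209.37 × 1442/1993 = 151.48 V.
After C: V = 151.48 × 363/481 = 114.32 V.
I_load = 114.32/9.40 = 12.162 A, so P_out = 114.32 × 12.162 = 1390.4 W.
All ideal ⇒ P_in = P_out, so I_supply = 1390.4/415 = 3.35 A.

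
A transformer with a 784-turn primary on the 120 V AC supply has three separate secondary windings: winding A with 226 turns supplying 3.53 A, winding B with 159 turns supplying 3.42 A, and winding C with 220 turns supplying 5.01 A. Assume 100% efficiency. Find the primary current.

I_p ≈ 3.12 A

V_A = 120 × 226/784 = 34.592 V; V_B = 120 × 159/784 = 24.337 V; V_C = 120 × 220/784 = 33.673 V.
P_out = V_A I_A + V_B I_B + V_C I_C = 34.592×3.53 + 24.337×3.42 + 33.673×5.01 = 122.11 + 83.232 + 168.70 = 374.04 W.
Ideal ⇒ P_in = P_out, so I_p = P_out/V_p = 374.04/120 = 3.12 A.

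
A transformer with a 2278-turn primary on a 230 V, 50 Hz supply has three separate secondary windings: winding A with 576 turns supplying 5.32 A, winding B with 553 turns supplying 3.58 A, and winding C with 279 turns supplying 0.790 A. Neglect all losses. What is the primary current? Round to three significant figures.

V_A = 230 × 576/2278 = 58.156 V; V_B = 230 × 553/2278 = 55.834 V; V_C = 230 × 279/2278 = 28.169 V.
P_out = V_A I_A + V_B I_B + V_C I_C = 58.156×5.32 + 55.834×3.58 + 28.169×0.790 = 309.39 + 199.89 + 22.254 = 531.53 W.
Ideal ⇒ P_in = P_out, so I_p = P_out/V_p = 531.53/230 = 2.31 A.

I_p ≈ 2.31 A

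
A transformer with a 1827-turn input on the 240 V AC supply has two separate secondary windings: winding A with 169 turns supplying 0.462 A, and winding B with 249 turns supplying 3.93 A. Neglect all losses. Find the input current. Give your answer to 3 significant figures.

I_in ≈ 0.578 A

V_A = 240 × 169/1827 = 22.200 V; V_B = 240 × 249/1827 = 32.709 V.
P_out = V_A I_A + V_B I_B = 22.200×0.462 + 32.709×3.93 = 10.257 + 128.55 = 138.80 W.
Ideal ⇒ P_in = P_out, so I_in = P_out/V_in = 138.80/240 = 0.578 A.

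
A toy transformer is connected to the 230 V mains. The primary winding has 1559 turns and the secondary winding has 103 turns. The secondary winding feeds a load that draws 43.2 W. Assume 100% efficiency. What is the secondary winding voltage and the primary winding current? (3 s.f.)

V_s = V_p × N_s/N_p = 230 × 103/1559 = 15.196 V.
I_s = P/V_s = 43.2/15.196 = 2.8429 A.
I_p = I_s × N_s/N_p = 2.8429 × 103/1559 = 0.188 A.

V_s ≈ 15.2 V, I_p ≈ 0.188 A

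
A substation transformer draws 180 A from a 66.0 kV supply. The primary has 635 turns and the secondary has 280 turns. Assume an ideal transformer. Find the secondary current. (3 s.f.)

I_s/I_p = N_p/N_s, so I_s = 180 × 635/280 = 408 A.

I_s ≈ 408 A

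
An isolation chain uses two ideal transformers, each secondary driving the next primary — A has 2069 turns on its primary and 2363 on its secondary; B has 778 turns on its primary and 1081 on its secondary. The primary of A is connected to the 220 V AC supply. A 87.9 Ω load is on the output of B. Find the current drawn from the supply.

I_supply ≈ 6.30 A

Secondary of A: V = 220.00 × 2363/2069 = 251.26 V.
Secondary of B: V = 251.26 × 1081/778 = 349.12 V.
I_load = 349.12/87.9 = 3.9718 A, so P_out = 349.12 × 3.9718 = 1386.6 W.
All ideal ⇒ P_in = P_out, so I_supply = 1386.6/220 = 6.30 A.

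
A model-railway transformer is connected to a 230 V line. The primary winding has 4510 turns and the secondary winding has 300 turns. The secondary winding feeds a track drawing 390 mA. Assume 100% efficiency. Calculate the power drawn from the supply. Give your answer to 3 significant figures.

I_p = I_s × N_s/N_p = 0.390 × 300/4510 = 0.025942 A.
P = V_p I_p = 230 × 0.025942 = 5.97 W.

P ≈ 5.97 W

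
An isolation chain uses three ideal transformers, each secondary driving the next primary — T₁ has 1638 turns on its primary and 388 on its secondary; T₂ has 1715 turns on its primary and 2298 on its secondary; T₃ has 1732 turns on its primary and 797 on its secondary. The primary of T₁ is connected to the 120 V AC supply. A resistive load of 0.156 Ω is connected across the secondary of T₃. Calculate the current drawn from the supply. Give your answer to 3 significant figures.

Secondary of T₁: V = 120.00 × 388/1638 = 28.425 V.
Secondary of T₂: V = 28.425 × 2298/1715 = 38.088 V.
Secondary of T₃: V = 38.088 × 797/1732 = 17.527 V.
I_load = 17.527/0.156 = 112.35 A, so P_out = 17.527 × 112.35 = 1969.1 W.
All ideal ⇒ P_in = P_out, so I_supply = 1969.1/120 = 16.4 A.

I_supply ≈ 16.4 A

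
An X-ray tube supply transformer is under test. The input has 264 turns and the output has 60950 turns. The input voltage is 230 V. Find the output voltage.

V_out/V_in = N_out/N_in, so V_out = 230 × 60950/264 = 53100 V.

V_out ≈ 53100 V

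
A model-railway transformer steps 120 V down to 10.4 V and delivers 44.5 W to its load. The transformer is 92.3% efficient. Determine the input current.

I_in ≈ 0.402 A

P_in = P_out/η = 44.5/0.923 = 48.212 W.
I_in = P_in/V_in = 48.212/120 = 0.402 A.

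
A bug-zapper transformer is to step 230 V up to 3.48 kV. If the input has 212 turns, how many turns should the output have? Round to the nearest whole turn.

N_out = 3208 turns

N_out/N_in = V_out/V_in, so N_out = 212 × 3480/230 = 3207.7 ≈ 3208 turns.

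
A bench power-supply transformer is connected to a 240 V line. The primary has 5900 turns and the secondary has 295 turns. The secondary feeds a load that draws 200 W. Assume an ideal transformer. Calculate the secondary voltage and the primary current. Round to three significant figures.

V_s ≈ 12.0 V, I_p ≈ 0.833 A

V_s = V_p × N_s/N_p = 240 × 295/5900 = 12.000 V.
I_s = P/V_s = 200/12.000 = 16.667 A.
I_p = I_s × N_s/N_p = 16.667 × 295/5900 = 0.833 A.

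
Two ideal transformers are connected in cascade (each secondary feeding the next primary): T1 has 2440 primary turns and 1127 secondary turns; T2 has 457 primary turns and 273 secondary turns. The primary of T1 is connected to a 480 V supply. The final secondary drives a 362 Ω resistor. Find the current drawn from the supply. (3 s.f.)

Secondary of T1: V = 480.00 × 1127/2440 = 221.70 V.
Secondary of T2: V = 221.70 × 273/457 = 132.44 V.
I_load = 132.44/362 = 0.36586 A, so P_out = 132.44 × 0.36586 = 48.455 W.
All ideal ⇒ P_in = P_out, so I_supply = 48.455/480 = 0.101 A.

I_supply ≈ 0.101 A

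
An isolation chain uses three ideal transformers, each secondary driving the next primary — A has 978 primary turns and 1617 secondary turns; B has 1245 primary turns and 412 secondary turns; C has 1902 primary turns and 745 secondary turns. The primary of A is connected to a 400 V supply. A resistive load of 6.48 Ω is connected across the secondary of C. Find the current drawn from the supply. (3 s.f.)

Secondary of A: V = 400.00 × 1617/978 = 661.35 V.
Secondary of B: V = 661.35 × 412/1245 = 218.86 V.
Secondary of C: V = 218.86 × 745/1902 = 85.724 V.
I_load = 85.724/6.48 = 13.229 A, so P_out = 85.724 × 13.229 = 1134.1 W.
All ideal ⇒ P_in = P_out, so I_supply = 1134.1/400 = 2.84 A.

I_supply ≈ 2.84 A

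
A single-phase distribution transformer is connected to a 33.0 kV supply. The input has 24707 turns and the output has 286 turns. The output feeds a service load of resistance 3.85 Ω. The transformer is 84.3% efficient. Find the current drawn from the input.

I_in ≈ 1.36 A

V_out = 33000 × 286/24707 = 382.00 V.
I_out = V_out/R = 382.00/3.85 = 99.220 A.
P_out = V_out I_out = 382.00 × 99.220 = 37902 W.
P_in = P_out/η = 37902/0.843 = 44961 W.
I_in = P_in/V_in = 44961/33000 = 1.36 A.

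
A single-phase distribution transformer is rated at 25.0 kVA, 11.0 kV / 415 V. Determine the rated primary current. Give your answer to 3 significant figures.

I_p = S/V_p = 25000/11000 = 2.27 A.

I_p ≈ 2.27 A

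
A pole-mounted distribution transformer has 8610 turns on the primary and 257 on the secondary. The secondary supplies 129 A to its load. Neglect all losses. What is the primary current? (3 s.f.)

I_p ≈ 3.85 A

For an ideal transformer I_p/I_s = N_s/N_p, so I_p = 129 × 257/8610 = 3.85 A.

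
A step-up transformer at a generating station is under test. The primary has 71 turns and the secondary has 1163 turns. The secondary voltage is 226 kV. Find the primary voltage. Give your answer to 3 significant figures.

V_p/V_s = N_p/N_s, so V_p = 226000 × 71/1163 = 13800 V.

V_p ≈ 13800 V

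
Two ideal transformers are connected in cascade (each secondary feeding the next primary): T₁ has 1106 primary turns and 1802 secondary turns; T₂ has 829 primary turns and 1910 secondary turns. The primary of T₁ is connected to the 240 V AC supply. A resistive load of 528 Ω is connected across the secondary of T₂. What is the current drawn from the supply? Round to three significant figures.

Secondary of T₁: V = 240.00 × 1802/1106 = 391.03 V.
Secondary of T₂: V = 391.03 × 1910/829 = 900.93 V.
I_load = 900.93/528 = 1.7063 A, so P_out = 900.93 × 1.7063 = 1537.3 W.
All ideal ⇒ P_in = P_out, so I_supply = 1537.3/240 = 6.41 A.

I_supply ≈ 6.41 A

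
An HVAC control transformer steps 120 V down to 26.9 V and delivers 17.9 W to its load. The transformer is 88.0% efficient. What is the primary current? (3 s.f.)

I_p ≈ 0.170 A

P_in = P_out/η = 17.9/0.880 = 20.341 W.
I_p = P_in/V_p = 20.341/120 = 0.170 A.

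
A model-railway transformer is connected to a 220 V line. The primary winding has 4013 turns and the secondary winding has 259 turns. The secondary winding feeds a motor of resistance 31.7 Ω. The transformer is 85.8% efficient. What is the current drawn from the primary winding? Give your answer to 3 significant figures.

I_p ≈ 0.0337 A

V_s = 220 × 259/4013 = 14.199 V.
I_s = V_s/R = 14.199/31.7 = 0.44791 A.
P_out = V_s I_s = 14.199 × 0.44791 = 6.3599 W.
P_in = P_out/η = 6.3599/0.858 = 7.4124 W.
I_p = P_in/V_p = 7.4124/220 = 0.0337 A.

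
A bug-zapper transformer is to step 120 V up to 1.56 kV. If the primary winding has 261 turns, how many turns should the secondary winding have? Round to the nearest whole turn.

N_s = 3393 turns

N_s/N_p = V_s/V_p, so N_s = 261 × 1560/120 = 3393.0 ≈ 3393 turns.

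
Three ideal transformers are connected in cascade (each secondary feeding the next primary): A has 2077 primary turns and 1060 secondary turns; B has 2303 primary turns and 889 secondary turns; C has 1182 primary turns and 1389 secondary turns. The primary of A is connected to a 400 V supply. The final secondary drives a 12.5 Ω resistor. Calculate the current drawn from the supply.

After A: V = 400.00 × 1060/2077 = 204.14 V.
After B: V = 204.14 × 889/2303 = 78.802 V.
After C: V = 78.802 × 1389/1182 = 92.602 V.
I_load = 92.602/12.5 = 7.4082 A, so P_out = 92.602 × 7.4082 = 686.02 W.
All ideal ⇒ P_in = P_out, so I_supply = 686.02/400 = 1.72 A.

I_supply ≈ 1.72 A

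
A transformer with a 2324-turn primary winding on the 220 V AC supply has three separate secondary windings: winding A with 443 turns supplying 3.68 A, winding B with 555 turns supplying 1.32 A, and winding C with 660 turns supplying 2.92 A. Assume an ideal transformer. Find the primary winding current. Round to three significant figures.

V_A = 220 × 443/2324 = 41.936 V; V_B = 220 × 555/2324 = 52.539 V; V_C = 220 × 660/2324 = 62.478 V.
P_out = V_A I_A + V_B I_B + V_C I_C = 41.936×3.68 + 52.539×1.32 + 62.478×2.92 = 154.33 + 69.351 + 182.44 = 406.11 W.
Ideal ⇒ P_in = P_out, so I_p = P_out/V_p = 406.11/220 = 1.85 A.

I_p ≈ 1.85 A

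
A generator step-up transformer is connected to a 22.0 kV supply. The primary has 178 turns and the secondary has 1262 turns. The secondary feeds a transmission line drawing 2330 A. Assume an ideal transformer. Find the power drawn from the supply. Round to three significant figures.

I_p = I_s × N_s/N_p = 2330 × 1262/178 = 16519 A.
P = V_p I_p = 22000 × 16519 = 3.63×10^8 W.

P ≈ 3.63×10^8 W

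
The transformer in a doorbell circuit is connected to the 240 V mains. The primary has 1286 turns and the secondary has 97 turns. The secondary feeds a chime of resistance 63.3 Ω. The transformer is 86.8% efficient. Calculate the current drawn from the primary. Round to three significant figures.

I_p ≈ 0.0249 A

V_s = 240 × 97/1286 = 18.103 V.
I_s = V_s/R = 18.103/63.3 = 0.28598 A.
P_out = V_s I_s = 18.103 × 0.28598 = 5.1770 W.
P_in = P_out/η = 5.1770/0.868 = 5.9643 W.
I_p = P_in/V_p = 5.9643/240 = 0.0249 A.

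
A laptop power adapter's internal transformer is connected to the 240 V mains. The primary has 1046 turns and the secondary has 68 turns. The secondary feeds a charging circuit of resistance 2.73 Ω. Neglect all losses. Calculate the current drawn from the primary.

I_p ≈ 0.372 A

V_s = V_p × N_s/N_p = 240 × 68/1046 = 15.602 V.
I_s = V_s/R = 15.602/2.73 = 5.7151 A.
For an ideal transformer I_p N_p = I_s N_s, so I_p = 5.7151 × 68/1046 = 0.372 A.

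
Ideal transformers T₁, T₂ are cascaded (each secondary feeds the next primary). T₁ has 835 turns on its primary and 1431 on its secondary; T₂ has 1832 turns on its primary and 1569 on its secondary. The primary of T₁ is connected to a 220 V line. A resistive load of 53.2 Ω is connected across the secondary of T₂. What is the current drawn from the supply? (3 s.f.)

I_supply ≈ 8.91 A

Secondary of T₁: V = 220.00 × 1431/835 = 377.03 V.
Secondary of T₂: V = 377.03 × 1569/1832 = 322.90 V.
I_load = 322.90/53.2 = 6.0696 A, so P_out = 322.90 × 6.0696 = 1959.9 W.
All ideal ⇒ P_in = P_out, so I_supply = 1959.9/220 = 8.91 A.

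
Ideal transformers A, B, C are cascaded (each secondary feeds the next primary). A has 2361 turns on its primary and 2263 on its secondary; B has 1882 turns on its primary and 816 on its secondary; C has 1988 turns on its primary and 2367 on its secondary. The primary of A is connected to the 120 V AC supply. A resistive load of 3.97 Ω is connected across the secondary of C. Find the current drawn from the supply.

After A: V = 120.00 × 2263/2361 = 115.02 V.
After B: V = 115.02 × 816/1882 = 49.870 V.
After C: V = 49.870 × 2367/1988 = 59.378 V.
I_load = 59.378/3.97 = 14.957 A, so P_out = 59.378 × 14.957 = 888.08 W.
All ideal ⇒ P_in = P_out, so I_supply = 888.08/120 = 7.40 A.

I_supply ≈ 7.40 A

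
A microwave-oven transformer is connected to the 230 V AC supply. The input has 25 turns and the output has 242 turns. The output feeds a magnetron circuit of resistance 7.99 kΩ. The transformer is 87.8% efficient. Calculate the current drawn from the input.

V_out = 230 × 242/25 = 2226.4 V.
I_out = V_out/R = 2226.4/7990 = 0.27865 A.
P_out = V_out I_out = 2226.4 × 0.27865 = 620.38 W.
P_in = P_out/η = 620.38/0.878 = 706.59 W.
I_in = P_in/V_in = 706.59/230 = 3.07 A.

I_in ≈ 3.07 A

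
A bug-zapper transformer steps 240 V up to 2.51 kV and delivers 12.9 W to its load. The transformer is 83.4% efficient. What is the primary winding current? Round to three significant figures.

I_p ≈ 0.0644 A

P_in = P_out/η = 12.9/0.834 = 15.468 W.
I_p = P_in/V_p = 15.468/240 = 0.0644 A.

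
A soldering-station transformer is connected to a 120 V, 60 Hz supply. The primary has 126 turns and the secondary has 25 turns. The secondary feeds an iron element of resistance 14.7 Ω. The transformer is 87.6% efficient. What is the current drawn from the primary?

I_p ≈ 0.367 A

V_s = 120 × 25/126 = 23.810 V.
I_s = V_s/R = 23.810/14.7 = 1.6197 A.
P_out = V_s I_s = 23.810 × 1.6197 = 38.564 W.
P_in = P_out/η = 38.564/0.876 = 44.023 W.
I_p = P_in/V_p = 44.023/120 = 0.367 A.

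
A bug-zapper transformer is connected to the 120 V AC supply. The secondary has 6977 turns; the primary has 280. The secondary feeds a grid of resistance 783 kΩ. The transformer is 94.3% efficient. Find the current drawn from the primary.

I_p ≈ 0.101 A

V_s = 120 × 6977/280 = 2990.1 V.
I_s = V_s/R = 2990.1/783000 = 0.0038188 A.
P_out = V_s I_s = 2990.1 × 0.0038188 = 11.419 W.
P_in = P_out/η = 11.419/0.943 = 12.109 W.
I_p = P_in/V_p = 12.109/120 = 0.101 A.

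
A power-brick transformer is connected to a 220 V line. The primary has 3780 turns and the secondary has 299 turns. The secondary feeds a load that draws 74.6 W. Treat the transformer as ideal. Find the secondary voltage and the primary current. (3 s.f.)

V_s ≈ 17.4 V, I_p ≈ 0.339 A

V_s = V_p × N_s/N_p = 220 × 299/3780 = 17.402 V.
I_s = P/V_s = 74.6/17.402 = 4.2868 A.
I_p = I_s × N_s/N_p = 4.2868 × 299/3780 = 0.339 A.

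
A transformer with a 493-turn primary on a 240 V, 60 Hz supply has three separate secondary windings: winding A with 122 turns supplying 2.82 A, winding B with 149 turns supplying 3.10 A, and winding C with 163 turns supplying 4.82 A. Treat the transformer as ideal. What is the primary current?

I_p ≈ 3.23 A

V_A = 240 × 122/493 = 59.391 V; V_B = 240 × 149/493 = 72.535 V; V_C = 240 × 163/493 = 79.351 V.
P_out = V_A I_A + V_B I_B + V_C I_C = 59.391×2.82 + 72.535×3.10 + 79.351×4.82 = 167.48 + 224.86 + 382.47 = 774.82 W.
Ideal ⇒ P_in = P_out, so I_p = P_out/V_p = 774.82/240 = 3.23 A.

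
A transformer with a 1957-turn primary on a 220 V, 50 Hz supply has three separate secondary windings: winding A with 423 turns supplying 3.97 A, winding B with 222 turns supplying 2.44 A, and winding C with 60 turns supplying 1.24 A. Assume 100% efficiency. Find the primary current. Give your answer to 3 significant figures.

I_p ≈ 1.17 A

V_A = 220 × 423/1957 = 47.552 V; V_B = 220 × 222/1957 = 24.957 V; V_C = 220 × 60/1957 = 6.7450 V.
P_out = V_A I_A + V_B I_B + V_C I_C = 47.552×3.97 + 24.957×2.44 + 6.7450×1.24 = 188.78 + 60.894 + 8.3638 = 258.04 W.
Ideal ⇒ P_in = P_out, so I_p = P_out/V_p = 258.04/220 = 1.17 A.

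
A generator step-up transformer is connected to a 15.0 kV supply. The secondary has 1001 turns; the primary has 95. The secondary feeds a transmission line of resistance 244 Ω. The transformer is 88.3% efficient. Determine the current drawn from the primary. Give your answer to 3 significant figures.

V_s = 15000 × 1001/95 = 158050 V.
I_s = V_s/R = 158050/244 = 647.76 A.
P_out = V_s I_s = 158050 × 647.76 = 1.0238×10^8 W.
P_in = P_out/η = 1.0238×10^8/0.883 = 1.1595×10^8 W.
I_p = P_in/V_p = 1.1595×10^8/15000 = 7730 A.

I_p ≈ 7730 A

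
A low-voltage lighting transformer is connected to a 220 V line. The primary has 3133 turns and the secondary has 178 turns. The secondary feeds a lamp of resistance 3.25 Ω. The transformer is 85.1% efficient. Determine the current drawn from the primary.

V_s = 220 × 178/3133 = 12.499 V.
I_s = V_s/R = 12.499/3.25 = 3.8459 A.
P_out = V_s I_s = 12.499 × 3.8459 = 48.071 W.
P_in = P_out/η = 48.071/0.851 = 56.487 W.
I_p = P_in/V_p = 56.487/220 = 0.257 A.

I_p ≈ 0.257 A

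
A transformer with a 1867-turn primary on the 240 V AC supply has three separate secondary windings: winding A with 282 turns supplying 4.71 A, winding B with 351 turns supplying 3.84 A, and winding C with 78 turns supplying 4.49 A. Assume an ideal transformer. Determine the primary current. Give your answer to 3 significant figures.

V_A = 240 × 282/1867 = 36.251 V; V_B = 240 × 351/1867 = 45.121 V; V_C = 240 × 78/1867 = 10.027 V.
P_out = V_A I_A + V_B I_B + V_C I_C = 36.251×4.71 + 45.121×3.84 + 10.027×4.49 = 170.74 + 173.26 + 45.020 = 389.02 W.
Ideal ⇒ P_in = P_out, so I_p = P_out/V_p = 389.02/240 = 1.62 A.

I_p ≈ 1.62 A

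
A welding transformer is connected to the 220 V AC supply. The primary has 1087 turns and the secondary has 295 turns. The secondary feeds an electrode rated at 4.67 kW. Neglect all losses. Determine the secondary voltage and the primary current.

V_s = V_p × N_s/N_p = 220 × 295/1087 = 59.706 V.
I_s = P/V_s = 4670/59.706 = 78.217 A.
I_p = I_s × N_s/N_p = 78.217 × 295/1087 = 21.2 A.

V_s ≈ 59.7 V, I_p ≈ 21.2 A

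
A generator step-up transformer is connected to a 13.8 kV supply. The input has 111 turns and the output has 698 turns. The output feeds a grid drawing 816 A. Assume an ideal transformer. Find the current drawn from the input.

For an ideal transformer I_in N_in = I_out N_out, so I_in = 816 × 698/111 = 5130 A.

I_in ≈ 5130 A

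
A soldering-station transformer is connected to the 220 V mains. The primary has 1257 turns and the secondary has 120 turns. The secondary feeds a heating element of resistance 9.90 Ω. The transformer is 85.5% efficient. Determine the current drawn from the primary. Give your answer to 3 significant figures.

V_s = 220 × 120/1257 = 21.002 V.
I_s = V_s/R = 21.002/9.90 = 2.1215 A.
P_out = V_s I_s = 21.002 × 2.1215 = 44.556 W.
P_in = P_out/η = 44.556/0.855 = 52.112 W.
I_p = P_in/V_p = 52.112/220 = 0.237 A.

I_p ≈ 0.237 A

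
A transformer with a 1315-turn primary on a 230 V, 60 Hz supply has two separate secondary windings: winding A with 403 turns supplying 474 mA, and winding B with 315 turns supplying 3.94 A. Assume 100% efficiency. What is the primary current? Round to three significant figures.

I_p ≈ 1.09 A

V_A = 230 × 403/1315 = 70.487 V; V_B = 230 × 315/1315 = 55.095 V.
P_out = V_A I_A + V_B I_B = 70.487×0.474 + 55.095×3.94 = 33.411 + 217.07 = 250.49 W.
Ideal ⇒ P_in = P_out, so I_p = P_out/V_p = 250.49/230 = 1.09 A.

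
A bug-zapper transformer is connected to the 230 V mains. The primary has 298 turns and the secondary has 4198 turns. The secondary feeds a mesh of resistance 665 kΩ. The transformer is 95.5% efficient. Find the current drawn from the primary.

V_s = 230 × 4198/298 = 3240.1 V.
I_s = V_s/R = 3240.1/665000 = 0.0048723 A.
P_out = V_s I_s = 3240.1 × 0.0048723 = 15.787 W.
P_in = P_out/η = 15.787/0.955 = 16.530 W.
I_p = P_in/V_p = 16.530/230 = 0.0719 A.

I_p ≈ 0.0719 A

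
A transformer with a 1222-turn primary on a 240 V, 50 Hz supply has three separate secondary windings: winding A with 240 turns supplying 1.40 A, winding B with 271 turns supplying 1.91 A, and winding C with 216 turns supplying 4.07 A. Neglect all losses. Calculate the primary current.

I_p ≈ 1.42 A

V_A = 240 × 240/1222 = 47.136 V; V_B = 240 × 271/1222 = 53.224 V; V_C = 240 × 216/1222 = 42.422 V.
P_out = V_A I_A + V_B I_B + V_C I_C = 47.136×1.40 + 53.224×1.91 + 42.422×4.07 = 65.990 + 101.66 + 172.66 = 340.31 W.
Ideal ⇒ P_in = P_out, so I_p = P_out/V_p = 340.31/240 = 1.42 A.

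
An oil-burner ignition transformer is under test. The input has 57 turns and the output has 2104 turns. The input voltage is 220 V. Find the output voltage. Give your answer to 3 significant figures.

V_out/V_in = N_out/N_in, so V_out = 220 × 2104/57 = 8120 V.

V_out ≈ 8120 V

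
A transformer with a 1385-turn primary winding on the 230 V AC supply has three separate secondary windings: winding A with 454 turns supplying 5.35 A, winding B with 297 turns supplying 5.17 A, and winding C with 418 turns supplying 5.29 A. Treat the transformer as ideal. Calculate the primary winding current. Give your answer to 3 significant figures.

V_A = 230 × 454/1385 = 75.394 V; V_B = 230 × 297/1385 = 49.321 V; V_C = 230 × 418/1385 = 69.415 V.
P_out = V_A I_A + V_B I_B + V_C I_C = 75.394×5.35 + 49.321×5.17 + 69.415×5.29 = 403.36 + 254.99 + 367.21 = 1025.6 W.
Ideal ⇒ P_in = P_out, so I_p = P_out/V_p = 1025.6/230 = 4.46 A.

I_p ≈ 4.46 A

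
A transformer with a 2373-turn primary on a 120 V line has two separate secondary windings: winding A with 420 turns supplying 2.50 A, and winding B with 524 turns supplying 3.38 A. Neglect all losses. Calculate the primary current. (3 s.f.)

V_A = 120 × 420/2373 = 21.239 V; V_B = 120 × 524/2373 = 26.498 V.
P_out = V_A I_A + V_B I_B = 21.239×2.50 + 26.498×3.38 = 53.097 + 89.564 = 142.66 W.
Ideal ⇒ P_in = P_out, so I_p = P_out/V_p = 142.66/120 = 1.19 A.

I_p ≈ 1.19 A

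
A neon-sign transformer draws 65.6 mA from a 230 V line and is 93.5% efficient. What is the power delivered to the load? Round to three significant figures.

P_in = V_p I_p = 230 × 0.0656 = 15.088 W.
P_out = η P_in = 0.935 × 15.088 = 14.1 W.

P_out ≈ 14.1 W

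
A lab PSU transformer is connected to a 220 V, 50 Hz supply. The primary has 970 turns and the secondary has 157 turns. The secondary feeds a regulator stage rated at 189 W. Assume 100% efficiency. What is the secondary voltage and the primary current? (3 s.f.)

V_s ≈ 35.6 V, I_p ≈ 0.859 A

V_s = V_p × N_s/N_p = 220 × 157/970 = 35.608 V.
I_s = P/V_s = 189/35.608 = 5.3078 A.
I_p = I_s × N_s/N_p = 5.3078 × 157/970 = 0.859 A.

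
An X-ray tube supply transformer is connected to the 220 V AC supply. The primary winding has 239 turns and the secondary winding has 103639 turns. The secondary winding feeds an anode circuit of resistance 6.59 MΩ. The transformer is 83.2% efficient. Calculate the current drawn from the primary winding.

V_s = 220 × 103639/239 = 95400 V.
I_s = V_s/R = 95400/(6.59×10^6) = 0.014476 A.
P_out = V_s I_s = 95400 × 0.014476 = 1381.1 W.
P_in = P_out/η = 1381.1/0.832 = 1659.9 W.
I_p = P_in/V_p = 1659.9/220 = 7.55 A.

I_p ≈ 7.55 A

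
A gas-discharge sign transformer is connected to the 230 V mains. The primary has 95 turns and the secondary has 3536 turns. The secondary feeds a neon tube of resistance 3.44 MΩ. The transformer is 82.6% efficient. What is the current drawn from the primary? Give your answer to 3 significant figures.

I_p ≈ 0.112 A

V_s = 230 × 3536/95 = 8560.8 V.
I_s = V_s/R = 8560.8/(3.44×10^6) = 0.0024886 A.
P_out = V_s I_s = 8560.8 × 0.0024886 = 21.305 W.
P_in = P_out/η = 21.305/0.826 = 25.793 W.
I_p = P_in/V_p = 25.793/230 = 0.112 A.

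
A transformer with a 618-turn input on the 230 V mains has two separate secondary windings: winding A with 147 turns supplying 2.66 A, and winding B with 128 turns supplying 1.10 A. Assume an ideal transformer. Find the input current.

V_A = 230 × 147/618 = 54.709 V; V_B = 230 × 128/618 = 47.638 V.
P_out = V_A I_A + V_B I_B = 54.709×2.66 + 47.638×1.10 = 145.53 + 52.401 = 197.93 W.
Ideal ⇒ P_in = P_out, so I_in = P_out/V_in = 197.93/230 = 0.861 A.

I_in ≈ 0.861 A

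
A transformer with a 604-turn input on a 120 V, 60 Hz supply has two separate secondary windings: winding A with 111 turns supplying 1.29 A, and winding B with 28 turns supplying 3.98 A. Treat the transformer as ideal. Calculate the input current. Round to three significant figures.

I_in ≈ 0.422 A

V_A = 120 × 111/604 = 22.053 V; V_B = 120 × 28/604 = 5.5629 V.
P_out = V_A I_A + V_B I_B = 22.053×1.29 + 5.5629×3.98 = 28.448 + 22.140 = 50.589 W.
Ideal ⇒ P_in = P_out, so I_in = P_out/V_in = 50.589/120 = 0.422 A.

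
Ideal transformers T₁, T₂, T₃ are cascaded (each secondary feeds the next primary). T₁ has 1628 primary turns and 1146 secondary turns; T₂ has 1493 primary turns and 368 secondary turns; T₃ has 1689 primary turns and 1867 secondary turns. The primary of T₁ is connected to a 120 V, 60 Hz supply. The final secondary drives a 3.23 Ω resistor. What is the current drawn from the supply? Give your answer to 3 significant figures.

I_supply ≈ 1.37 A

After T₁: V = 120.00 × 1146/1628 = 84.472 V.
After T₂: V = 84.472 × 368/1493 = 20.821 V.
After T₃: V = 20.821 × 1867/1689 = 23.015 V.
I_load = 23.015/3.23 = 7.1254 A, so P_out = 23.015 × 7.1254 = 163.99 W.
All ideal ⇒ P_in = P_out, so I_supply = 163.99/120 = 1.37 A.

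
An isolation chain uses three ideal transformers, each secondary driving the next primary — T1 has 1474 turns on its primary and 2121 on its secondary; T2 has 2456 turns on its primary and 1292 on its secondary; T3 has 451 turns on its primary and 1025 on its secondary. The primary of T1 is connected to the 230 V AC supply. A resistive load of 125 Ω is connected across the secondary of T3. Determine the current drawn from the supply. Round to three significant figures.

I_supply ≈ 5.45 A

Secondary of T1: V = 230.00 × 2121/1474 = 330.96 V.
Secondary of T2: V = 330.96 × 1292/2456 = 174.10 V.
Secondary of T3: V = 174.10 × 1025/451 = 395.69 V.
I_load = 395.69/125 = 3.1655 A, so P_out = 395.69 × 3.1655 = 1252.5 W.
All ideal ⇒ P_in = P_out, so I_supply = 1252.5/230 = 5.45 A.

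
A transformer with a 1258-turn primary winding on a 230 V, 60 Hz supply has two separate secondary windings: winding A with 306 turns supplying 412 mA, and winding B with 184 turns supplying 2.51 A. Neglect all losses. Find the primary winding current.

V_A = 230 × 306/1258 = 55.946 V; V_B = 230 × 184/1258 = 33.641 V.
P_out = V_A I_A + V_B I_B = 55.946×0.412 + 33.641×2.51 = 23.050 + 84.438 = 107.49 W.
Ideal ⇒ P_in = P_out, so I_p = P_out/V_p = 107.49/230 = 0.467 A.

I_p ≈ 0.467 A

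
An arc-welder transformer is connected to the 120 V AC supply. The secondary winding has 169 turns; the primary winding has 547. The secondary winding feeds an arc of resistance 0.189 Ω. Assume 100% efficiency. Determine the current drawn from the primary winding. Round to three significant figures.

V_s = V_p × N_s/N_p = 120 × 169/547 = 37.075 V.
I_s = V_s/R = 37.075/0.189 = 196.16 A.
For an ideal transformer I_p N_p = I_s N_s, so I_p = 196.16 × 169/547 = 60.6 A.

I_p ≈ 60.6 A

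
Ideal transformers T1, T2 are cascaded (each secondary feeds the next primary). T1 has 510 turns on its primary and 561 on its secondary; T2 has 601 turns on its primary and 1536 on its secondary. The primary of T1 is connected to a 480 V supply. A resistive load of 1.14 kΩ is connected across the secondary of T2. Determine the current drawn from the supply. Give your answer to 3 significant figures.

I_supply ≈ 3.33 A

Secondary of T1: V = 480.00 × 561/510 = 528.00 V.
Secondary of T2: V = 528.00 × 1536/601 = 1349.4 V.
I_load = 1349.4/1140 = 1.1837 A, so P_out = 1349.4 × 1.1837 = 1597.3 W.
All ideal ⇒ P_in = P_out, so I_supply = 1597.3/480 = 3.33 A.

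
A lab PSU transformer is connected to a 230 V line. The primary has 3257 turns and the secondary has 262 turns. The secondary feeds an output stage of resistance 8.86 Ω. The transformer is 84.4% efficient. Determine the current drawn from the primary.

V_s = 230 × 262/3257 = 18.502 V.
I_s = V_s/R = 18.502/8.86 = 2.0882 A.
P_out = V_s I_s = 18.502 × 2.0882 = 38.636 W.
P_in = P_out/η = 38.636/0.844 = 45.777 W.
I_p = P_in/V_p = 45.777/230 = 0.199 A.

I_p ≈ 0.199 A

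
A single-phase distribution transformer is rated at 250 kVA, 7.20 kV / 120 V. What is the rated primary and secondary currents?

I_p ≈ 34.7 A, I_s ≈ 2080 A

I_p = S/V_p = 250000/7200 = 34.7 A.
I_s = S/V_s = 250000/120 = 2080 A.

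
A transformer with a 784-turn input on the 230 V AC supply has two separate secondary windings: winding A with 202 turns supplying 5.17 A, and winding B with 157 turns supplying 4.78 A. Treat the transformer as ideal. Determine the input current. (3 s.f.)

I_in ≈ 2.29 A

V_A = 230 × 202/784 = 59.260 V; V_B = 230 × 157/784 = 46.059 V.
P_out = V_A I_A + V_B I_B = 59.260×5.17 + 46.059×4.78 = 306.38 + 220.16 = 526.54 W.
Ideal ⇒ P_in = P_out, so I_in = P_out/V_in = 526.54/230 = 2.29 A.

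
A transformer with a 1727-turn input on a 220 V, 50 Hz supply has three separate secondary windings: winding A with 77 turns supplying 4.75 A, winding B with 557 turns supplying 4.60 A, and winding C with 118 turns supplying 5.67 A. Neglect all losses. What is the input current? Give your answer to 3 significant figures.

V_A = 220 × 77/1727 = 9.8089 V; V_B = 220 × 557/1727 = 70.955 V; V_C = 220 × 118/1727 = 15.032 V.
P_out = V_A I_A + V_B I_B + V_C I_C = 9.8089×4.75 + 70.955×4.60 + 15.032×5.67 = 46.592 + 326.39 + 85.231 = 458.22 W.
Ideal ⇒ P_in = P_out, so I_in = P_out/V_in = 458.22/220 = 2.08 A.

I_in ≈ 2.08 A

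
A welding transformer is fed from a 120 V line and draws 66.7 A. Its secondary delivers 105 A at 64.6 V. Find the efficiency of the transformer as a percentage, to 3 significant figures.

P_in = 120 × 66.7 = 8004.00 W.
P_out = 64.6 × 105 = 6783.00 W.
η = P_out/P_in = 6783.00/8004.00 = 0.847.

η ≈ 84.7%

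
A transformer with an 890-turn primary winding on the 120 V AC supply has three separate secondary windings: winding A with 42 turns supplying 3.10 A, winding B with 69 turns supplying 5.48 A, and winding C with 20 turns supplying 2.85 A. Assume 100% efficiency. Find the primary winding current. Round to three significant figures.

V_A = 120 × 42/890 = 5.6629 V; V_B = 120 × 69/890 = 9.3034 V; V_C = 120 × 20/890 = 2.6966 V.
P_out = V_A I_A + V_B I_B + V_C I_C = 5.6629×3.10 + 9.3034×5.48 + 2.6966×2.85 = 17.555 + 50.982 + 7.6854 = 76.223 W.
Ideal ⇒ P_in = P_out, so I_p = P_out/V_p = 76.223/120 = 0.635 A.

I_p ≈ 0.635 A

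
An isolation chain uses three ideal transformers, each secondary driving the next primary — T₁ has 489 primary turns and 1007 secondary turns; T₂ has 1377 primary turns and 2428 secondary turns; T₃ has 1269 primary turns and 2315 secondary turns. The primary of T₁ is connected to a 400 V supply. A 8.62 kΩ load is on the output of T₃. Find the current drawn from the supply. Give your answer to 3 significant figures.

I_supply ≈ 2.04 A

Secondary of T₁: V = 400.00 × 1007/489 = 823.72 V.
Secondary of T₂: V = 823.72 × 2428/1377 = 1452.4 V.
Secondary of T₃: V = 1452.4 × 2315/1269 = 2649.6 V.
I_load = 2649.6/8620 = 0.30738 A, so P_out = 2649.6 × 0.30738 = 814.45 W.
All ideal ⇒ P_in = P_out, so I_supply = 814.45/400 = 2.04 A.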